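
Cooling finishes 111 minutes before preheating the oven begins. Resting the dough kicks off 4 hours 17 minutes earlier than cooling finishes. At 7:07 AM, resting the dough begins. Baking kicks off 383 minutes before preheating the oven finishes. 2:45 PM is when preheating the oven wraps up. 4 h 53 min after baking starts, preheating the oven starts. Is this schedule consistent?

Baking starts at 2:45 PM − 383 min = 8:22 AM.
Preheating the oven starts at 8:22 AM + 293 min = 1:15 PM.
Cooling ends at 1:15 PM − 111 min = 11:24 AM.
Resting the dough starts at 11:24 AM − 257 min = 7:07 AM.
That matches the stated 7:07 AM, so the schedule is consistent.

Yes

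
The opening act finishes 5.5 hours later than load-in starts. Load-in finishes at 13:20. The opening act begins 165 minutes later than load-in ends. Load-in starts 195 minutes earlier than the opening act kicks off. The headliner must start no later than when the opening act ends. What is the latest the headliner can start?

The opening act starts at 13:20 + 165 min = 16:05.
Load-in starts at 16:05 − 195 min = 12:50.
The opening act ends at 12:50 + 330 min = 18:20.
The headliner is bounded by the opening act, so the latest it can start is 18:20.

18:20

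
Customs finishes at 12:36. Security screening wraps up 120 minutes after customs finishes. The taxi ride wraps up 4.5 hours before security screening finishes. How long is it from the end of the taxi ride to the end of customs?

2 hours 30 minutes

Security screening ends at 12:36 + 120 min = 14:36.
The taxi ride ends at 14:36 − 270 min = 10:06.
From 10:06 to 12:36 is 2 hours 30 minutes.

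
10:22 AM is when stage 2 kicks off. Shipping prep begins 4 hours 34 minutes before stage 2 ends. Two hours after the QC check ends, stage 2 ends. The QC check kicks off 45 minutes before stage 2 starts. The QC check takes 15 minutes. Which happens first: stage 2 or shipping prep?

shipping prep

The QC check starts at 10:22 AM − 45 min = 9:37 AM.
The QC check ends at 9:37 AM + 15 min = 9:52 AM.
Stage 2 ends at 9:52 AM + 120 min = 11:52 AM.
Shipping prep starts at 11:52 AM − 274 min = 7:18 AM.
Stage 2 starts at 10:22 AM and shipping prep starts at 7:18 AM, so shipping prep is first.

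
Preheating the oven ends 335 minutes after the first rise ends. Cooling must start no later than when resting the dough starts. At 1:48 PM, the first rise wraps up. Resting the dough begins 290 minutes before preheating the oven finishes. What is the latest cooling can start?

Preheating the oven ends at 1:48 PM + 335 min = 7:23 PM.
Resting the dough starts at 7:23 PM − 290 min = 2:33 PM.
Cooling is bounded by resting the dough, so the latest it can start is 2:33 PM.

2:33 PM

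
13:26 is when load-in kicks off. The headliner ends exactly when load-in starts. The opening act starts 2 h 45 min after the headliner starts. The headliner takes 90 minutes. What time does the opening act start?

14:41

The headliner ends at 13:26.
The headliner starts at 13:26 − 90 min = 11:56.
The opening act starts at 11:56 + 165 min = 14:41.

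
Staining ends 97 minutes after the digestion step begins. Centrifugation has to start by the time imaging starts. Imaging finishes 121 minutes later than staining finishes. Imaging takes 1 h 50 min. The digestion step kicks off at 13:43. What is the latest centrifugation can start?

Staining ends at 13:43 + 97 min = 15:20.
Imaging ends at 15:20 + 121 min = 17:21.
Imaging starts at 17:21 − 110 min = 15:31.
Centrifugation is bounded by imaging, so the latest it can start is 15:31.

15:31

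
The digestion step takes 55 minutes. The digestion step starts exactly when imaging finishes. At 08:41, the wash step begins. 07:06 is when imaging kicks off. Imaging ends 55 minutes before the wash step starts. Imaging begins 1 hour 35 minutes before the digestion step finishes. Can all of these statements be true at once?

Imaging ends at 08:41 − 55 min = 07:46.
So the digestion step starts at 07:46.
The digestion step ends at 07:46 + 55 min = 08:41.
Imaging starts at 08:41 − 95 min = 07:06.
That matches the stated 07:06, so the schedule is consistent.

Yes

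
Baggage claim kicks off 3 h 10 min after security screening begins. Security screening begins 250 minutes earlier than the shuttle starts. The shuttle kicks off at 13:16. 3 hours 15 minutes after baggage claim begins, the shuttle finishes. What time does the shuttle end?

Security screening starts at 13:16 − 250 min = 09:06.
Baggage claim starts at 09:06 + 190 min = 12:16.
The shuttle ends at 12:16 + 195 min = 15:31.

15:31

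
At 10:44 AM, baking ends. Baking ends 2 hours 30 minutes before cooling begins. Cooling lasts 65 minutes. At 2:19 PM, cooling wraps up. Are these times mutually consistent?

Cooling starts at 2:19 PM − 65 min = 1:14 PM.
Baking ends at 1:14 PM − 150 min = 10:44 AM.
That matches the stated 10:44 AM, so the schedule is consistent.

Yes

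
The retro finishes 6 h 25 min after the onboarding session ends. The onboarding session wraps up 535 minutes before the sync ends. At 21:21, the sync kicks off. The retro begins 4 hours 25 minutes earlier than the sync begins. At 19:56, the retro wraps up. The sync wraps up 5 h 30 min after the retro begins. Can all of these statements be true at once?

Yes

The retro starts at 21:21 − 265 min = 16:56.
The sync ends at 16:56 + 330 min = 22:26.
The onboarding session ends at 22:26 − 535 min = 13:31.
The retro ends at 13:31 + 385 min = 19:56.
That matches the stated 19:56, so the schedule is consistent.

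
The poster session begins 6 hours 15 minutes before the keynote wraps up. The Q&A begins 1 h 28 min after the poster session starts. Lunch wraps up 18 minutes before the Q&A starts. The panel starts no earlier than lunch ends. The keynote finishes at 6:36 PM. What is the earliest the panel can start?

The poster session starts at 6:36 PM − 375 min = 12:21 PM.
The Q&A starts at 12:21 PM + 88 min = 1:49 PM.
Lunch ends at 1:49 PM − 18 min = 1:31 PM.
The panel is bounded by lunch, so the earliest it can start is 1:31 PM.

1:31 PM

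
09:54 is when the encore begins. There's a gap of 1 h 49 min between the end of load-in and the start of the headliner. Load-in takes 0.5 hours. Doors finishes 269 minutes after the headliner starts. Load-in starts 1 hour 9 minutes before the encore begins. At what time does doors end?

Load-in starts at 09:54 − 69 min = 08:45.
Load-in ends at 08:45 + 30 min = 09:15.
The headliner starts at 09:15 + 109 min = 11:04.
Doors ends at 11:04 + 269 min = 15:33.

15:33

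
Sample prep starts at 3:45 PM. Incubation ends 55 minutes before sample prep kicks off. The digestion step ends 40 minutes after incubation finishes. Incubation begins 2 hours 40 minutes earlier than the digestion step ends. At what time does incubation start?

12:50 PM

Incubation ends at 3:45 PM − 55 min = 2:50 PM.
The digestion step ends at 2:50 PM + 40 min = 3:30 PM.
Incubation starts at 3:30 PM − 160 min = 12:50 PM.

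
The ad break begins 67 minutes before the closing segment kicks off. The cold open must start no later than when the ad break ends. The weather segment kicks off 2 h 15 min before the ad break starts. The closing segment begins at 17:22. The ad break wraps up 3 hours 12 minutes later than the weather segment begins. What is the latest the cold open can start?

The ad break starts at 17:22 − 67 min = 16:15.
The weather segment starts at 16:15 − 135 min = 14:00.
The ad break ends at 14:00 + 192 min = 17:12.
The cold open is bounded by the ad break, so the latest it can start is 17:12.

17:12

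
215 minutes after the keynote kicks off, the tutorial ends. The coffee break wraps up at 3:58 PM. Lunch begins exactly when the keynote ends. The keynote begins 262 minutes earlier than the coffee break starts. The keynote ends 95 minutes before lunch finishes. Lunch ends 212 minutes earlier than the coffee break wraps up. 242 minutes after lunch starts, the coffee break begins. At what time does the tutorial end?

Lunch ends at 3:58 PM − 212 min = 12:26 PM.
The keynote ends at 12:26 PM − 95 min = 10:51 AM.
So lunch starts at 10:51 AM.
The coffee break starts at 10:51 AM + 242 min = 2:53 PM.
The keynote starts at 2:53 PM − 262 min = 10:31 AM.
The tutorial ends at 10:31 AM + 215 min = 2:06 PM.

2:06 PM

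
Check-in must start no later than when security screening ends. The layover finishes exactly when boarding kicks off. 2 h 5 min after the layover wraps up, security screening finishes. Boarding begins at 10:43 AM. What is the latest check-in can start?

The layover ends at 10:43 AM.
Security screening ends at 10:43 AM + 125 min = 12:48 PM.
Check-in is bounded by security screening, so the latest it can start is 12:48 PM.

12:48 PM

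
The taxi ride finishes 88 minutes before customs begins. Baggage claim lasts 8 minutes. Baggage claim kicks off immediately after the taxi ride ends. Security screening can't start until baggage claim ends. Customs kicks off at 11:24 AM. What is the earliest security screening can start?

10:04 AM

The taxi ride ends at 11:24 AM − 88 min = 9:56 AM.
So baggage claim starts at 9:56 AM.
Baggage claim ends at 9:56 AM + 8 min = 10:04 AM.
Security screening is bounded by baggage claim, so the earliest it can start is 10:04 AM.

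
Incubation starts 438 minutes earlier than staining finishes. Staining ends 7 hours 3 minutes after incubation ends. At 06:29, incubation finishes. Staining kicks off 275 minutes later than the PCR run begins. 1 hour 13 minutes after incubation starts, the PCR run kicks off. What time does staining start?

Staining ends at 06:29 + 423 min = 13:32.
Incubation starts at 13:32 − 438 min = 06:14.
The PCR run starts at 06:14 + 73 min = 07:27.
Staining starts at 07:27 + 275 min = 12:02.

12:02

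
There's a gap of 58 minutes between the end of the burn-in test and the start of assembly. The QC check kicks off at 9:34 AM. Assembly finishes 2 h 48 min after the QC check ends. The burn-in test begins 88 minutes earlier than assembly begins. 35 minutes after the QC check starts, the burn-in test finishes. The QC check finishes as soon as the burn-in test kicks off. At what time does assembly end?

12:27 PM

The burn-in test ends at 9:34 AM + 35 min = 10:09 AM.
Assembly starts at 10:09 AM + 58 min = 11:07 AM.
The burn-in test starts at 11:07 AM − 88 min = 9:39 AM.
So the QC check ends at 9:39 AM.
Assembly ends at 9:39 AM + 168 min = 12:27 PM.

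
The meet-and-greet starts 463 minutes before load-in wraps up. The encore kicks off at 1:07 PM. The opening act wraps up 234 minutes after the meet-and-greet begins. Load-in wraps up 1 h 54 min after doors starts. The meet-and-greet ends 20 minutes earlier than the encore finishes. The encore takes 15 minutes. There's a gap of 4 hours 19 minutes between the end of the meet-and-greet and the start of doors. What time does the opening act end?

3:26 PM

The encore ends at 1:07 PM + 15 min = 1:22 PM.
The meet-and-greet ends at 1:22 PM − 20 min = 1:02 PM.
Doors starts at 1:02 PM + 259 min = 5:21 PM.
Load-in ends at 5:21 PM + 114 min = 7:15 PM.
The meet-and-greet starts at 7:15 PM − 463 min = 11:32 AM.
The opening act ends at 11:32 AM + 234 min = 3:26 PM.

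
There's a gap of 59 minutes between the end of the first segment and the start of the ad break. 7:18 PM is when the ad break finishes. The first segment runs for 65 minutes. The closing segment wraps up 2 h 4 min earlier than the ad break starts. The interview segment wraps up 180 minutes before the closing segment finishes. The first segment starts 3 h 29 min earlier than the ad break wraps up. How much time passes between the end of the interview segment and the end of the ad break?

6 h 29 min

The first segment starts at 7:18 PM − 209 min = 3:49 PM.
The first segment ends at 3:49 PM + 65 min = 4:54 PM.
The ad break starts at 4:54 PM + 59 min = 5:53 PM.
The closing segment ends at 5:53 PM − 124 min = 3:49 PM.
The interview segment ends at 3:49 PM − 180 min = 12:49 PM.
From 12:49 PM to 7:18 PM is 6 h 29 min.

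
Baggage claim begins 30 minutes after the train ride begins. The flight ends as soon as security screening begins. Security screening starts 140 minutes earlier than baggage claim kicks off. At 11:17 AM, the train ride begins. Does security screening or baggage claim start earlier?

Baggage claim starts at 11:17 AM + 30 min = 11:47 AM.
Security screening starts at 11:47 AM − 140 min = 9:27 AM.
Security screening starts at 9:27 AM and baggage claim starts at 11:47 AM, so security screening is first.

security screening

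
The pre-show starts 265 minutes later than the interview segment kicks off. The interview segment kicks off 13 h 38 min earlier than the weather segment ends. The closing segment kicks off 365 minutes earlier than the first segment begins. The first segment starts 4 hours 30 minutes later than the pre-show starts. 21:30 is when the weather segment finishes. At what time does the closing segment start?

The interview segment starts at 21:30 − 818 min = 07:52.
The pre-show starts at 07:52 + 265 min = 12:17.
The first segment starts at 12:17 + 270 min = 16:47.
The closing segment starts at 16:47 − 365 min = 10:42.

10:42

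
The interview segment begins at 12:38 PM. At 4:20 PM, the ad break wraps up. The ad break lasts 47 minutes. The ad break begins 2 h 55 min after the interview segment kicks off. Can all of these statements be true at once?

The ad break starts at 12:38 PM + 175 min = 3:33 PM.
The ad break ends at 3:33 PM + 47 min = 4:20 PM.
That matches the stated 4:20 PM, so the schedule is consistent.

Yes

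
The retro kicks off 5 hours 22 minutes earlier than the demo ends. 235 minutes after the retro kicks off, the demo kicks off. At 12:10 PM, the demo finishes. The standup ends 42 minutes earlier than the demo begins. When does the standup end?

10:01 AM

The retro starts at 12:10 PM − 322 min = 6:48 AM.
The demo starts at 6:48 AM + 235 min = 10:43 AM.
The standup ends at 10:43 AM − 42 min = 10:01 AM.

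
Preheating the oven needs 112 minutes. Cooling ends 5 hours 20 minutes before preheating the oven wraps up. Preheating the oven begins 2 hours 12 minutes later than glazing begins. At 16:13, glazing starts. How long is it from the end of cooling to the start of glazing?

Preheating the oven starts at 16:13 + 132 min = 18:25.
Preheating the oven ends at 18:25 + 112 min = 20:17.
Cooling ends at 20:17 − 320 min = 14:57.
From 14:57 to 16:13 is 1 h 16 min.

1 h 16 min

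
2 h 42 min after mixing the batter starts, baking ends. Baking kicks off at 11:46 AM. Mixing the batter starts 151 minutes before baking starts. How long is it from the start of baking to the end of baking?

Mixing the batter starts at 11:46 AM − 151 min = 9:15 AM.
Baking ends at 9:15 AM + 162 min = 11:57 AM.
From 11:46 AM to 11:57 AM is 11 minutes.

11 minutes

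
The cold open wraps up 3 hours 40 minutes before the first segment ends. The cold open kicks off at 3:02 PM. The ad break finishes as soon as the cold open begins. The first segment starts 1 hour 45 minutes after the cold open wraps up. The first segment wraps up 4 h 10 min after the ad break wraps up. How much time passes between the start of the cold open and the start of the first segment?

2 hours 15 minutes

The ad break ends at 3:02 PM.
The first segment ends at 3:02 PM + 250 min = 7:12 PM.
The cold open ends at 7:12 PM − 220 min = 3:32 PM.
The first segment starts at 3:32 PM + 105 min = 5:17 PM.
From 3:02 PM to 5:17 PM is 2 hours 15 minutes.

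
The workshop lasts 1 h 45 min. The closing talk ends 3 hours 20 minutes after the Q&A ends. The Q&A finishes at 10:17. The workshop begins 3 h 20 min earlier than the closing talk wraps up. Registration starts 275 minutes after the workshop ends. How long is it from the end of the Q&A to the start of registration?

The closing talk ends at 10:17 + 200 min = 13:37.
The workshop starts at 13:37 − 200 min = 10:17.
The workshop ends at 10:17 + 105 min = 12:02.
Registration starts at 12:02 + 275 min = 16:37.
From 10:17 to 16:37 is 6 h 20 min.

6 h 20 min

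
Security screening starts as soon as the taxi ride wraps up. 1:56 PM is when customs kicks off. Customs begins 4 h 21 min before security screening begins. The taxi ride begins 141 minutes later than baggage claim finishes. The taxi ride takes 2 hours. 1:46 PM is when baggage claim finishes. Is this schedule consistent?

No

The taxi ride starts at 1:46 PM + 141 min = 4:07 PM.
The taxi ride ends at 4:07 PM + 120 min = 6:07 PM.
So security screening starts at 6:07 PM.
Customs starts at 6:07 PM − 261 min = 1:46 PM.
But customs is also said to start at 1:56 PM — a 10-minute conflict.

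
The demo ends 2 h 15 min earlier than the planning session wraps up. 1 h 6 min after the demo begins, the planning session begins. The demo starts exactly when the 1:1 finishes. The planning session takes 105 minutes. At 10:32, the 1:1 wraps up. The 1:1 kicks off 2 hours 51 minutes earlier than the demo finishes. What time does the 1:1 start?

The demo starts at 10:32.
The planning session starts at 10:32 + 66 min = 11:38.
The planning session ends at 11:38 + 105 min = 13:23.
The demo ends at 13:23 − 135 min = 11:08.
The 1:1 starts at 11:08 − 171 min = 08:17.

08:17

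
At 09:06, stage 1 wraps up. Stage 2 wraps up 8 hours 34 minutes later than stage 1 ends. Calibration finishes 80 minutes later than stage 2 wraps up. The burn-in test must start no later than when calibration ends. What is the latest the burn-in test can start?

Stage 2 ends at 09:06 + 514 min = 17:40.
Calibration ends at 17:40 + 80 min = 19:00.
The burn-in test is bounded by calibration, so the latest it can start is 19:00.

19:00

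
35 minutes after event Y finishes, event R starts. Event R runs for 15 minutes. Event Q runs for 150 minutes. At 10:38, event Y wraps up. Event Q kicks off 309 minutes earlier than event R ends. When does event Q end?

Event R starts at 10:38 + 35 min = 11:13.
Event R ends at 11:13 + 15 min = 11:28.
Event Q starts at 11:28 − 309 min = 06:19.
Event Q ends at 06:19 + 150 min = 08:49.

08:49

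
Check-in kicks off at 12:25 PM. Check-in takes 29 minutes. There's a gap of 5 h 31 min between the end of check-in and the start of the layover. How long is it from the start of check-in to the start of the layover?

Check-in ends at 12:25 PM + 29 min = 12:54 PM.
The layover starts at 12:54 PM + 331 min = 6:25 PM.
From 12:25 PM to 6:25 PM is 360 minutes.

360 minutes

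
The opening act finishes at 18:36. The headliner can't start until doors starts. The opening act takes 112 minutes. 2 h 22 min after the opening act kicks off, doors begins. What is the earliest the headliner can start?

The opening act starts at 18:36 − 112 min = 16:44.
Doors starts at 16:44 + 142 min = 19:06.
The headliner is bounded by doors, so the earliest it can start is 19:06.

19:06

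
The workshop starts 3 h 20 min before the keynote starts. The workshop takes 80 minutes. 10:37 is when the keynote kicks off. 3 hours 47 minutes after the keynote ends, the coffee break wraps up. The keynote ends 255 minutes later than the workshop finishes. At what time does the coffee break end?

16:39

The workshop starts at 10:37 − 200 min = 07:17.
The workshop ends at 07:17 + 80 min = 08:37.
The keynote ends at 08:37 + 255 min = 12:52.
The coffee break ends at 12:52 + 227 min = 16:39.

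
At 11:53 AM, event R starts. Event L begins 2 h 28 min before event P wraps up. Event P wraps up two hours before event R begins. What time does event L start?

Event P ends at 11:53 AM − 120 min = 9:53 AM.
Event L starts at 9:53 AM − 148 min = 7:25 AM.

7:25 AM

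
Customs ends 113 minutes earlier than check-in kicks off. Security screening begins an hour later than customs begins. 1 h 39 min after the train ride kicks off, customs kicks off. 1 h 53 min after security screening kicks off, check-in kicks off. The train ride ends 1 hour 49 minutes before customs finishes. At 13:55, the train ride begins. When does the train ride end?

14:45

Customs starts at 13:55 + 99 min = 15:34.
Security screening starts at 15:34 + 60 min = 16:34.
Check-in starts at 16:34 + 113 min = 18:27.
Customs ends at 18:27 − 113 min = 16:34.
The train ride ends at 16:34 − 109 min = 14:45.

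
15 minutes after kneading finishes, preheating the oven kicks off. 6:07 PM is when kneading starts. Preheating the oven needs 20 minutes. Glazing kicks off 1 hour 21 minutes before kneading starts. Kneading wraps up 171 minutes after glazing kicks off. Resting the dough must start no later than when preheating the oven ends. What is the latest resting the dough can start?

8:12 PM

Glazing starts at 6:07 PM − 81 min = 4:46 PM.
Kneading ends at 4:46 PM + 171 min = 7:37 PM.
Preheating the oven starts at 7:37 PM + 15 min = 7:52 PM.
Preheating the oven ends at 7:52 PM + 20 min = 8:12 PM.
Resting the dough is bounded by preheating the oven, so the latest it can start is 8:12 PM.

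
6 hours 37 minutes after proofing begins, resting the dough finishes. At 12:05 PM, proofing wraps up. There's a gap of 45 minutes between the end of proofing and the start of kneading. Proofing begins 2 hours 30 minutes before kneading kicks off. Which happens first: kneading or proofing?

Kneading starts at 12:05 PM + 45 min = 12:50 PM.
Proofing starts at 12:50 PM − 150 min = 10:20 AM.
Kneading starts at 12:50 PM and proofing starts at 10:20 AM, so proofing is first.

proofing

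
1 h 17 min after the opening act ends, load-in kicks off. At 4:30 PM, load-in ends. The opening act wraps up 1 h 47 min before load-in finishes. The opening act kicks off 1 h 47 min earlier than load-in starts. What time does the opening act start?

The opening act ends at 4:30 PM − 107 min = 2:43 PM.
Load-in starts at 2:43 PM + 77 min = 4:00 PM.
The opening act starts at 4:00 PM − 107 min = 2:13 PM.

2:13 PM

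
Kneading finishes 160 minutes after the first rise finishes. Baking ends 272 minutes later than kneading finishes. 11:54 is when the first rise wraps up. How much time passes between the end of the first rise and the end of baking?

7 h 12 min

Kneading ends at 11:54 + 160 min = 14:34.
Baking ends at 14:34 + 272 min = 19:06.
From 11:54 to 19:06 is 7 h 12 min.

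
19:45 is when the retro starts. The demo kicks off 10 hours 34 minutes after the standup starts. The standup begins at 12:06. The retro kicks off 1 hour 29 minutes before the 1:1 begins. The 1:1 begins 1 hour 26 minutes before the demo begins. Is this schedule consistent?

The demo starts at 12:06 + 634 min = 22:40.
The 1:1 starts at 22:40 − 86 min = 21:14.
The retro starts at 21:14 − 89 min = 19:45.
That matches the stated 19:45, so the schedule is consistent.

Yes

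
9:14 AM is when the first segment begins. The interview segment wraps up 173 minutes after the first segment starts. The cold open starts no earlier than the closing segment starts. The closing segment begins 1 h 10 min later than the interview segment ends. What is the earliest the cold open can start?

1:17 PM

The interview segment ends at 9:14 AM + 173 min = 12:07 PM.
The closing segment starts at 12:07 PM + 70 min = 1:17 PM.
The cold open is bounded by the closing segment, so the earliest it can start is 1:17 PM.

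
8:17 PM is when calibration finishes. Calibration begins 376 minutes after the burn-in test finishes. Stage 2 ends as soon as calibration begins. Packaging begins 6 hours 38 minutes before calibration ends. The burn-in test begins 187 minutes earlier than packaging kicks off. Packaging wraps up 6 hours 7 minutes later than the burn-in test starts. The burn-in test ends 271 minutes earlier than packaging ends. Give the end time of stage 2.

Packaging starts at 8:17 PM − 398 min = 1:39 PM.
The burn-in test starts at 1:39 PM − 187 min = 10:32 AM.
Packaging ends at 10:32 AM + 367 min = 4:39 PM.
The burn-in test ends at 4:39 PM − 271 min = 12:08 PM.
Calibration starts at 12:08 PM + 376 min = 6:24 PM.
So stage 2 ends at 6:24 PM.

6:24 PM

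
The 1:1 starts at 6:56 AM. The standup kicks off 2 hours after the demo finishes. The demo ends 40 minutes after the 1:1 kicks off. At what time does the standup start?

9:36 AM

The demo ends at 6:56 AM + 40 min = 7:36 AM.
The standup starts at 7:36 AM + 120 min = 9:36 AM.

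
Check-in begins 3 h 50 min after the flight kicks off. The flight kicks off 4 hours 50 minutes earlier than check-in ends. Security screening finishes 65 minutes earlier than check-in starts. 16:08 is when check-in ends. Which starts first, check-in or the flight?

the flight

The flight starts at 16:08 − 290 min = 11:18.
Check-in starts at 11:18 + 230 min = 15:08.
Check-in starts at 15:08 and the flight starts at 11:18, so the flight is first.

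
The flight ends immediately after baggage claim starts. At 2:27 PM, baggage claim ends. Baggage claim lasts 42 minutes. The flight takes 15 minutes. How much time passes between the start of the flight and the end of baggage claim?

57 minutes

Baggage claim starts at 2:27 PM − 42 min = 1:45 PM.
So the flight ends at 1:45 PM.
The flight starts at 1:45 PM − 15 min = 1:30 PM.
From 1:30 PM to 2:27 PM is 57 minutes.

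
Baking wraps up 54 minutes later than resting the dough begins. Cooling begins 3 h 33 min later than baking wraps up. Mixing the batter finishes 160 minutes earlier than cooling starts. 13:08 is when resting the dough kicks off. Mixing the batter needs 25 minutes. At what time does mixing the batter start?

Baking ends at 13:08 + 54 min = 14:02.
Cooling starts at 14:02 + 213 min = 17:35.
Mixing the batter ends at 17:35 − 160 min = 14:55.
Mixing the batter starts at 14:55 − 25 min = 14:30.

14:30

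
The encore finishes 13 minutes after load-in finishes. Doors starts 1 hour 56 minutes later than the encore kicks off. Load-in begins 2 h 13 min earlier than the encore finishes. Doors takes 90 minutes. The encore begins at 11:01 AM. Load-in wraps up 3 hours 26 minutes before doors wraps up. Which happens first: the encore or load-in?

Doors starts at 11:01 AM + 116 min = 12:57 PM.
Doors ends at 12:57 PM + 90 min = 2:27 PM.
Load-in ends at 2:27 PM − 206 min = 11:01 AM.
The encore ends at 11:01 AM + 13 min = 11:14 AM.
Load-in starts at 11:14 AM − 133 min = 9:01 AM.
The encore starts at 11:01 AM and load-in starts at 9:01 AM, so load-in is first.

load-in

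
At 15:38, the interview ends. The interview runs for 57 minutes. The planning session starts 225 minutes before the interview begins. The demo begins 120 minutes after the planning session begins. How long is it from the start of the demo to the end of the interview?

2 h 42 min

The interview starts at 15:38 − 57 min = 14:41.
The planning session starts at 14:41 − 225 min = 10:56.
The demo starts at 10:56 + 120 min = 12:56.
From 12:56 to 15:38 is 2 h 42 min.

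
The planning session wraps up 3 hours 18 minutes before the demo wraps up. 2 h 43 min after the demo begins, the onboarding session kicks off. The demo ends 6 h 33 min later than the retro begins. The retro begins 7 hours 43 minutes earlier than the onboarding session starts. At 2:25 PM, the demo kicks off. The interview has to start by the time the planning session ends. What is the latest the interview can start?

12:40 PM

The onboarding session starts at 2:25 PM + 163 min = 5:08 PM.
The retro starts at 5:08 PM − 463 min = 9:25 AM.
The demo ends at 9:25 AM + 393 min = 3:58 PM.
The planning session ends at 3:58 PM − 198 min = 12:40 PM.
The interview is bounded by the planning session, so the latest it can start is 12:40 PM.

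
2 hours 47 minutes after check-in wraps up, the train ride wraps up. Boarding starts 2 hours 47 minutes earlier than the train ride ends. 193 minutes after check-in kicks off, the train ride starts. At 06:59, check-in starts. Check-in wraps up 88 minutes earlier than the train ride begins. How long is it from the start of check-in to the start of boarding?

The train ride starts at 06:59 + 193 min = 10:12.
Check-in ends at 10:12 − 88 min = 08:44.
The train ride ends at 08:44 + 167 min = 11:31.
Boarding starts at 11:31 − 167 min = 08:44.
From 06:59 to 08:44 is 1 h 45 min.

1 h 45 min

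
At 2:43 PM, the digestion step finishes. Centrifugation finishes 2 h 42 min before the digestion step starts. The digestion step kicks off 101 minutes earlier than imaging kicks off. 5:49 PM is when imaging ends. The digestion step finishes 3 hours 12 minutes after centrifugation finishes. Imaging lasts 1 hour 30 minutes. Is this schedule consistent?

Imaging starts at 5:49 PM − 90 min = 4:19 PM.
The digestion step starts at 4:19 PM − 101 min = 2:38 PM.
Centrifugation ends at 2:38 PM − 162 min = 11:56 AM.
The digestion step ends at 11:56 AM + 192 min = 3:08 PM.
But the digestion step is also said to end at 2:43 PM — a 25-minute conflict.

No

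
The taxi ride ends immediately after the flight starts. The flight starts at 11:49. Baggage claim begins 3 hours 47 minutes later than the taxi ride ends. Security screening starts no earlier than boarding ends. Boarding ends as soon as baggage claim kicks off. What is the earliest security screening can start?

The taxi ride ends at 11:49.
Baggage claim starts at 11:49 + 227 min = 15:36.
So boarding ends at 15:36.
Security screening is bounded by boarding, so the earliest it can start is 15:36.

15:36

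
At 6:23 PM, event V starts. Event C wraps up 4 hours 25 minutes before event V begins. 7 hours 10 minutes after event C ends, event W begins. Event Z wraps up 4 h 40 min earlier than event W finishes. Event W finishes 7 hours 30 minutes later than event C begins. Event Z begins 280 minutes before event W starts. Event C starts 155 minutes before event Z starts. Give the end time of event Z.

Event C ends at 6:23 PM − 265 min = 1:58 PM.
Event W starts at 1:58 PM + 430 min = 9:08 PM.
Event Z starts at 9:08 PM − 280 min = 4:28 PM.
Event C starts at 4:28 PM − 155 min = 1:53 PM.
Event W ends at 1:53 PM + 450 min = 9:23 PM.
Event Z ends at 9:23 PM − 280 min = 4:43 PM.

4:43 PM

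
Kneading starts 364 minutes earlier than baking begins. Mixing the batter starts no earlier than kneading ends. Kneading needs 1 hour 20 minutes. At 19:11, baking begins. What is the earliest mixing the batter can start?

14:27

Kneading starts at 19:11 − 364 min = 13:07.
Kneading ends at 13:07 + 80 min = 14:27.
Mixing the batter is bounded by kneading, so the earliest it can start is 14:27.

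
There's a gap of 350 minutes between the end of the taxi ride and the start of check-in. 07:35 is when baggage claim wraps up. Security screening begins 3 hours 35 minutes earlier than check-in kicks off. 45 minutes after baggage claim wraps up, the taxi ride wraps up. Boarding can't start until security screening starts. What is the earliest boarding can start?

The taxi ride ends at 07:35 + 45 min = 08:20.
Check-in starts at 08:20 + 350 min = 14:10.
Security screening starts at 14:10 − 215 min = 10:35.
Boarding is bounded by security screening, so the earliest it can start is 10:35.

10:35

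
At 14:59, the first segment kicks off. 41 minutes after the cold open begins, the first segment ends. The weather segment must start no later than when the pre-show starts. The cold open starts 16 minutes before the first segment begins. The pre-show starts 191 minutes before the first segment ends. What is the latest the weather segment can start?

The cold open starts at 14:59 − 16 min = 14:43.
The first segment ends at 14:43 + 41 min = 15:24.
The pre-show starts at 15:24 − 191 min = 12:13.
The weather segment is bounded by the pre-show, so the latest it can start is 12:13.

12:13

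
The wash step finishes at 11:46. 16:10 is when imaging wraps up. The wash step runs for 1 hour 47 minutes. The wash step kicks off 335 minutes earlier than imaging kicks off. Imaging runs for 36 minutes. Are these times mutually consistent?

Imaging starts at 16:10 − 36 min = 15:34.
The wash step starts at 15:34 − 335 min = 09:59.
The wash step ends at 09:59 + 107 min = 11:46.
That matches the stated 11:46, so the schedule is consistent.

Yes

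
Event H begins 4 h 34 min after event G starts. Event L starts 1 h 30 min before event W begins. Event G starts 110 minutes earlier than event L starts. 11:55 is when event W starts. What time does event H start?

13:09

Event L starts at 11:55 − 90 min = 10:25.
Event G starts at 10:25 − 110 min = 08:35.
Event H starts at 08:35 + 274 min = 13:09.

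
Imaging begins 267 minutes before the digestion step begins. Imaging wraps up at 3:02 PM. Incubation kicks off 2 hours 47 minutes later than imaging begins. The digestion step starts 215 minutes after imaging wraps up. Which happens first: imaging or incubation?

imaging

The digestion step starts at 3:02 PM + 215 min = 6:37 PM.
Imaging starts at 6:37 PM − 267 min = 2:10 PM.
Incubation starts at 2:10 PM + 167 min = 4:57 PM.
Imaging starts at 2:10 PM and incubation starts at 4:57 PM, so imaging is first.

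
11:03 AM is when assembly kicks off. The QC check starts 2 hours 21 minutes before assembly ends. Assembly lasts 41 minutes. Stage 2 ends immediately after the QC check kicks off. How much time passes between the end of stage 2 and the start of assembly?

1 h 40 min

Assembly ends at 11:03 AM + 41 min = 11:44 AM.
The QC check starts at 11:44 AM − 141 min = 9:23 AM.
So stage 2 ends at 9:23 AM.
From 9:23 AM to 11:03 AM is 1 h 40 min.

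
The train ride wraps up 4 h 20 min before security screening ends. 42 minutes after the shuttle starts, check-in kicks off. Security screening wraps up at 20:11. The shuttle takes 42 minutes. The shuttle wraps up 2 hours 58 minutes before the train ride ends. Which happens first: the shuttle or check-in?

The train ride ends at 20:11 − 260 min = 15:51.
The shuttle ends at 15:51 − 178 min = 12:53.
The shuttle starts at 12:53 − 42 min = 12:11.
Check-in starts at 12:11 + 42 min = 12:53.
The shuttle starts at 12:11 and check-in starts at 12:53, so the shuttle is first.

the shuttle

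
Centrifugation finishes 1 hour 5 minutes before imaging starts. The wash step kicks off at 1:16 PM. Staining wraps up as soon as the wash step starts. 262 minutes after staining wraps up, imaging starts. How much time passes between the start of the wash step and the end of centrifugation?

Staining ends at 1:16 PM.
Imaging starts at 1:16 PM + 262 min = 5:38 PM.
Centrifugation ends at 5:38 PM − 65 min = 4:33 PM.
From 1:16 PM to 4:33 PM is 3 hours 17 minutes.

3 hours 17 minutes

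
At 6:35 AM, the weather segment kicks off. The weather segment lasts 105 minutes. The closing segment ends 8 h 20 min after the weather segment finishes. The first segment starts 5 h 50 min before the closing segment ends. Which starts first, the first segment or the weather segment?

the weather segment

The weather segment ends at 6:35 AM + 105 min = 8:20 AM.
The closing segment ends at 8:20 AM + 500 min = 4:40 PM.
The first segment starts at 4:40 PM − 350 min = 10:50 AM.
The first segment starts at 10:50 AM and the weather segment starts at 6:35 AM, so the weather segment is first.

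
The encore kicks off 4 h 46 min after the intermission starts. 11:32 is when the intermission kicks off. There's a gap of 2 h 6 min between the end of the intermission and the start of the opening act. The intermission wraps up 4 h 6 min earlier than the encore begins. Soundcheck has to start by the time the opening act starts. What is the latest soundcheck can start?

The encore starts at 11:32 + 286 min = 16:18.
The intermission ends at 16:18 − 246 min = 12:12.
The opening act starts at 12:12 + 126 min = 14:18.
Soundcheck is bounded by the opening act, so the latest it can start is 14:18.

14:18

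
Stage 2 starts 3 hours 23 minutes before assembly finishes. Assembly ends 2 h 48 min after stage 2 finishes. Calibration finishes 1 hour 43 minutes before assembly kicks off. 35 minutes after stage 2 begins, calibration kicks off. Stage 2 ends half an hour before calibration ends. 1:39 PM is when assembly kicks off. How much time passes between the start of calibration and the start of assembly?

2 h 13 min

Calibration ends at 1:39 PM − 103 min = 11:56 AM.
Stage 2 ends at 11:56 AM − 30 min = 11:26 AM.
Assembly ends at 11:26 AM + 168 min = 2:14 PM.
Stage 2 starts at 2:14 PM − 203 min = 10:51 AM.
Calibration starts at 10:51 AM + 35 min = 11:26 AM.
From 11:26 AM to 1:39 PM is 2 h 13 min.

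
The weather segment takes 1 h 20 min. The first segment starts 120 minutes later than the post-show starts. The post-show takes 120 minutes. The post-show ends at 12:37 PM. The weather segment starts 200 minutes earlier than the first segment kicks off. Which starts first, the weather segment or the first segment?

The post-show starts at 12:37 PM − 120 min = 10:37 AM.
The first segment starts at 10:37 AM + 120 min = 12:37 PM.
The weather segment starts at 12:37 PM − 200 min = 9:17 AM.
The weather segment starts at 9:17 AM and the first segment starts at 12:37 PM, so the weather segment is first.

the weather segment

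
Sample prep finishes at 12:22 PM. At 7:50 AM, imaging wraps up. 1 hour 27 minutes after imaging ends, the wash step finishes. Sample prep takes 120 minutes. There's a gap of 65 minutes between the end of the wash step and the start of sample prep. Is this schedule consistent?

The wash step ends at 7:50 AM + 87 min = 9:17 AM.
Sample prep starts at 9:17 AM + 65 min = 10:22 AM.
Sample prep ends at 10:22 AM + 120 min = 12:22 PM.
That matches the stated 12:22 PM, so the schedule is consistent.

Yes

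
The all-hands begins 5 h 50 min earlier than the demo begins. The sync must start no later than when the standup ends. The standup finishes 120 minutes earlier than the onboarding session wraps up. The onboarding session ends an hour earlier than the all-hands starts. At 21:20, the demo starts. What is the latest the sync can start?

The all-hands starts at 21:20 − 350 min = 15:30.
The onboarding session ends at 15:30 − 60 min = 14:30.
The standup ends at 14:30 − 120 min = 12:30.
The sync is bounded by the standup, so the latest it can start is 12:30.

12:30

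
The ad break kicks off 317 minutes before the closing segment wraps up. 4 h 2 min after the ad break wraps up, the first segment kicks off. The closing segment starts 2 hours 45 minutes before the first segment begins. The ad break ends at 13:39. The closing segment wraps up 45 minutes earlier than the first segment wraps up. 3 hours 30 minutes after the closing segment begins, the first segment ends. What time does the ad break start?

The first segment starts at 13:39 + 242 min = 17:41.
The closing segment starts at 17:41 − 165 min = 14:56.
The first segment ends at 14:56 + 210 min = 18:26.
The closing segment ends at 18:26 − 45 min = 17:41.
The ad break starts at 17:41 − 317 min = 12:24.

12:24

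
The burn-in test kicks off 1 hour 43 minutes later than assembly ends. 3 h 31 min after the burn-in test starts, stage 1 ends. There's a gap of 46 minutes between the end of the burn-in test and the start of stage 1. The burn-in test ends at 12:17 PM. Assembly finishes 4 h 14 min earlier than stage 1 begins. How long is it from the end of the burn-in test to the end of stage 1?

106 minutes

Stage 1 starts at 12:17 PM + 46 min = 1:03 PM.
Assembly ends at 1:03 PM − 254 min = 8:49 AM.
The burn-in test starts at 8:49 AM + 103 min = 10:32 AM.
Stage 1 ends at 10:32 AM + 211 min = 2:03 PM.
From 12:17 PM to 2:03 PM is 106 minutes.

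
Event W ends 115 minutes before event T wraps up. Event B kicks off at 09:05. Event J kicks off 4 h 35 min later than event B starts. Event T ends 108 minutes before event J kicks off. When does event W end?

09:57

Event J starts at 09:05 + 275 min = 13:40.
Event T ends at 13:40 − 108 min = 11:52.
Event W ends at 11:52 − 115 min = 09:57.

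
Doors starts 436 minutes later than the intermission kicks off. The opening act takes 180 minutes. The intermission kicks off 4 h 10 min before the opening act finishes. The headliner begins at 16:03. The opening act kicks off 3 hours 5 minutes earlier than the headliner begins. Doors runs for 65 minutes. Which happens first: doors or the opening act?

the opening act

The opening act starts at 16:03 − 185 min = 12:58.
The opening act ends at 12:58 + 180 min = 15:58.
The intermission starts at 15:58 − 250 min = 11:48.
Doors starts at 11:48 + 436 min = 19:04.
Doors starts at 19:04 and the opening act starts at 12:58, so the opening act is first.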